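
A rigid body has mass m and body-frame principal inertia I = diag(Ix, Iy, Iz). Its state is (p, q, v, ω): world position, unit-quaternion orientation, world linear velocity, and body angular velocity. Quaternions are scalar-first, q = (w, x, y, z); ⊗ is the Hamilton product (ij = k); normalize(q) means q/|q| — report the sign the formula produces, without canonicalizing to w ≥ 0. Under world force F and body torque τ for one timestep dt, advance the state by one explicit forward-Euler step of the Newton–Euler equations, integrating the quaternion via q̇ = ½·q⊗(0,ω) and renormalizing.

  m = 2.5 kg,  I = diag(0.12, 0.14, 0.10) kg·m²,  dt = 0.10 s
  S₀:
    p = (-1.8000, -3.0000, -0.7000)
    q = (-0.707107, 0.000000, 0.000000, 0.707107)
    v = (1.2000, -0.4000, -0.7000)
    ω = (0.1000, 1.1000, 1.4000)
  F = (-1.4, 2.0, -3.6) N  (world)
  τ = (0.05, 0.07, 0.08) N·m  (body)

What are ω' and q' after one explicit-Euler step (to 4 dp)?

ω' = (0.1930, 1.1480, 1.4778)
q' = (-0.7536, -0.0423, -0.0352, 0.6550)

precession coupling ω×(Iω) = (-0.0616, 0.0028, 0.0022)
α = I⁻¹(τ − ω×Iω) = (0.9300, 0.4800, 0.7780)
ω + α·dt = (0.1930, 1.1480, 1.4778)
Hamilton product q⊗(0,ω) = (-0.9899498, -0.8485284, -0.7071070, -0.9899498)
updated quaternion q' = (-0.7536, -0.0423, -0.0352, 0.6550)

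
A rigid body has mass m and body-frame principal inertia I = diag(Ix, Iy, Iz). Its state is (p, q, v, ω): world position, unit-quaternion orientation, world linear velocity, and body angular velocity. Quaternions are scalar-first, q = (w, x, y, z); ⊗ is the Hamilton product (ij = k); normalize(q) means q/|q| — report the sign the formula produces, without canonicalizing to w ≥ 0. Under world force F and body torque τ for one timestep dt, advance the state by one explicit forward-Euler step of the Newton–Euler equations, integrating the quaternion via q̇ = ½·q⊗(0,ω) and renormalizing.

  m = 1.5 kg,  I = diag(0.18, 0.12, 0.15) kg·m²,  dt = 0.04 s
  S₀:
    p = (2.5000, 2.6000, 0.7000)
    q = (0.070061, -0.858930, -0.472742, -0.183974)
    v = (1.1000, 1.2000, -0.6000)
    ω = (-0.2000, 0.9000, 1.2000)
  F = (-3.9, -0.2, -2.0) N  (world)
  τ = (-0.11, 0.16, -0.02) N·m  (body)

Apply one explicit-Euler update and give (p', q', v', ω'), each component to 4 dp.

p' = (2.5440, 2.6480, 0.6760)
q' = (0.0795, -0.8668, -0.4499, -0.1996)
v' = (0.9960, 1.1947, -0.6533)
ω' = (-0.2316, 0.9557, 1.1918)

ω×(Iω) gyroscopic = (0.0324, -0.0072, 0.0108)
α = I⁻¹(τ − ω×Iω) = (-0.7911, 1.3933, -0.2053)
ω' = ω + α·dt = (-0.2316, 0.9557, 1.1918)
2q̇ = q⊗(0,ω) = (0.4744506, -0.4157260, 1.1305657, -0.7835122)
q' = normalize(q + ½dt·q⊗(0,ω)) = (0.0795, -0.8668, -0.4499, -0.1996)
a = F/m = (-2.6000, -0.1333, -1.3333)
p + v·dt = (2.5440, 2.6480, 0.6760)
v' = v + a·dt = (0.9960, 1.1947, -0.6533)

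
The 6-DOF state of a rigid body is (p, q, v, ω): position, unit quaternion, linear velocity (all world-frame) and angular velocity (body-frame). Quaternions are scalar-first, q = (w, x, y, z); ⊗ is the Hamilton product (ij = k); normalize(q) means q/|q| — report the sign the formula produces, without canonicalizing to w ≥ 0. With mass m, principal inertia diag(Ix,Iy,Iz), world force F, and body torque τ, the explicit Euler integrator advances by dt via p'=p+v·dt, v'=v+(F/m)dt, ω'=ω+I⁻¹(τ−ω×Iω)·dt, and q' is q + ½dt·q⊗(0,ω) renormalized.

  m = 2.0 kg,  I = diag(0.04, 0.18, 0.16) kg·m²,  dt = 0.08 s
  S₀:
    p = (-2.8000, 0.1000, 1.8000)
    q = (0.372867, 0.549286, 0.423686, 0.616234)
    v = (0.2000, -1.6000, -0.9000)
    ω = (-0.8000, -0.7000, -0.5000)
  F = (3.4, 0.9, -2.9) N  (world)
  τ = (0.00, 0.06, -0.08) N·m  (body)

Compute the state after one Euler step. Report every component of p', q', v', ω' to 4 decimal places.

p' = (-2.7840, -0.0280, 1.7280)
q' = (0.4142, 0.5455, 0.4041, 0.6063)
v' = (0.3360, -1.5640, -1.0160)
ω' = (-0.7860, -0.6520, -0.5792)

ω×(Iω) gyroscopic = (-0.0070, -0.0480, 0.0784)
α = I⁻¹(τ − ω×Iω) = (0.1750, 0.6000, -0.9900)
ω + α·dt = (-0.7860, -0.6520, -0.5792)
q⊗(0,ω) = (1.0441260, -0.0787728, -0.4793511, -0.2319849)
q' = normalize(q + ½dt·q⊗(0,ω)) = (0.4142, 0.5455, 0.4041, 0.6063)
linear accel F/m = (1.7000, 0.4500, -1.4500)
new position p' = (-2.7840, -0.0280, 1.7280)
new velocity v' = (0.3360, -1.5640, -1.0160)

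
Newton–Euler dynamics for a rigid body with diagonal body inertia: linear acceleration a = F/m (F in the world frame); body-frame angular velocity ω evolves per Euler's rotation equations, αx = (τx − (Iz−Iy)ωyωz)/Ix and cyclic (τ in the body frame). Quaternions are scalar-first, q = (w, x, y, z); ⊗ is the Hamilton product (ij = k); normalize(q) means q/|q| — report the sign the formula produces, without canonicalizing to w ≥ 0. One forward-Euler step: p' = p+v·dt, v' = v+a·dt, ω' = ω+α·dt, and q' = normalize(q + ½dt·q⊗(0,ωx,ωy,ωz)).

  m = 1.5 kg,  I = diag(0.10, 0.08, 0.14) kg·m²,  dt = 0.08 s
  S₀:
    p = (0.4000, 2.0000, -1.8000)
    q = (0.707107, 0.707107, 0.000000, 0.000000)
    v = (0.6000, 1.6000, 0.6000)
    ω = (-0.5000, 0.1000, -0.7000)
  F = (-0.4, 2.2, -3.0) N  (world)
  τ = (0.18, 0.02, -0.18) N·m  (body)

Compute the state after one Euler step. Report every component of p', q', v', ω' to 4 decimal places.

p' = (0.4480, 2.1280, -1.7520)
q' = (0.7208, 0.6925, 0.0226, -0.0170)
v' = (0.5787, 1.7173, 0.4400)
ω' = (-0.3526, 0.1340, -0.8034)

a = F/m = (-0.2667, 1.4667, -2.0000)
new position p' = (0.4480, 2.1280, -1.7520)
v' = v + a·dt = (0.5787, 1.7173, 0.4400)
angular accel α = (1.8420, 0.4250, -1.2929)
ω' = ω + α·dt = (-0.3526, 0.1340, -0.8034)
2q̇ = q⊗(0,ω) = (0.3535535, -0.3535535, 0.5656856, -0.4242642)
q' = normalize(q + ½dt·q⊗(0,ω)) = (0.7208, 0.6925, 0.0226, -0.0170)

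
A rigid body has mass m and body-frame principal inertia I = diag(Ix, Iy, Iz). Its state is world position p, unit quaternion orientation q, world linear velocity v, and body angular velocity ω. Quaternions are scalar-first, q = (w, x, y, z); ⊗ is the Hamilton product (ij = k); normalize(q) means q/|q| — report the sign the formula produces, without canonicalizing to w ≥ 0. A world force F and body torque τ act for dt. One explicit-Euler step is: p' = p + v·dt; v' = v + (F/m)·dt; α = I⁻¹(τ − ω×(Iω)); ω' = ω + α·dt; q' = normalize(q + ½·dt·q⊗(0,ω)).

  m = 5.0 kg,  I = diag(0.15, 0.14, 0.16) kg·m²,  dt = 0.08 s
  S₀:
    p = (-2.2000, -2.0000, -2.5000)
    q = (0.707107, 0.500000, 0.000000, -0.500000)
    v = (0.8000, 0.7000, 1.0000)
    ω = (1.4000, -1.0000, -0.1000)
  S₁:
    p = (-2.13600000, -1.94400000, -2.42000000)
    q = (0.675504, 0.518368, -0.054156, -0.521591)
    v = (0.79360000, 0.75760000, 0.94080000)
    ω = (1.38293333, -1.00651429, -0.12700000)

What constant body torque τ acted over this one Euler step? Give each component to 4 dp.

Δω = ω₁−ω₀ = (-0.01706667, -0.00651429, -0.02700000)
I·α + gyro = (-0.0300, -0.0100, -0.0400)

τ = (-0.0300, -0.0100, -0.0400)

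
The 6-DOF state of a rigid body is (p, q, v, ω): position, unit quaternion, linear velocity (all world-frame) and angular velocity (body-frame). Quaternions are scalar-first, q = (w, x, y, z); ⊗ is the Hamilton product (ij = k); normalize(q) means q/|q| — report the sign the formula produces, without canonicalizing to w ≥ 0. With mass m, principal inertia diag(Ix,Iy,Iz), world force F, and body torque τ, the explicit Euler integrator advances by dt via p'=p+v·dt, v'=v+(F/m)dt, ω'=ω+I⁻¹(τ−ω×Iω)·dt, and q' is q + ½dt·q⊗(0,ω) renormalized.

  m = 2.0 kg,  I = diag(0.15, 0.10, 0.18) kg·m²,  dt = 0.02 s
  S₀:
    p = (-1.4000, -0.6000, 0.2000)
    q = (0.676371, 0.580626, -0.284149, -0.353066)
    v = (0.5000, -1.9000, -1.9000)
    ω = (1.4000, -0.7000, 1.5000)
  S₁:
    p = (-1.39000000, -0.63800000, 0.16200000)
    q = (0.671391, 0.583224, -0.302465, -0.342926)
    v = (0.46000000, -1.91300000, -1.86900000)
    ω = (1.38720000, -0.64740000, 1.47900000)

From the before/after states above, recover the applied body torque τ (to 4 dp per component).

Δω = ω₁−ω₀ = (-0.01280000, 0.05260000, -0.02100000)
applied torque τ = (-0.1800, 0.2000, -0.1400)

τ = (-0.1800, 0.2000, -0.1400)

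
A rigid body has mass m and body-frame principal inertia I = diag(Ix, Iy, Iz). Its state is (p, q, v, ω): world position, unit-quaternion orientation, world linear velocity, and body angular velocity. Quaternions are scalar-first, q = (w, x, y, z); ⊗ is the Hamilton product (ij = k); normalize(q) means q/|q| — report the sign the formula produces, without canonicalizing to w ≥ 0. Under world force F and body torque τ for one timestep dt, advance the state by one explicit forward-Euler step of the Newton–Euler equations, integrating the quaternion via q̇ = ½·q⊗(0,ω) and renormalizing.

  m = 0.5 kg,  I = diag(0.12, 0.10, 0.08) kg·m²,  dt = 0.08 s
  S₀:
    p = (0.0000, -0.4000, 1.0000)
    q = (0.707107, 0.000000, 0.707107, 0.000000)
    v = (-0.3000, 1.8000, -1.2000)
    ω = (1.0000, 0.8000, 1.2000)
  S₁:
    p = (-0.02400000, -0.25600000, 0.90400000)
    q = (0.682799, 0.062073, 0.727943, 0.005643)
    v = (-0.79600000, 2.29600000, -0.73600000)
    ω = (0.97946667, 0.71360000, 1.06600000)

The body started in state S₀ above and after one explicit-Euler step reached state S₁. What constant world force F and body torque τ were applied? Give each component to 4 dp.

ω₁ − ω₀ = (-0.02053333, -0.08640000, -0.13400000)
precession coupling = (-0.0192, 0.0480, -0.0160)
I·α + gyro = (-0.0500, -0.0600, -0.1500)
v₁ − v₀ = (-0.49600000, 0.49600000, 0.46400000)
applied force F = (-3.1000, 3.1000, 2.9000)

F = (-3.1000, 3.1000, 2.9000)
τ = (-0.0500, -0.0600, -0.1500)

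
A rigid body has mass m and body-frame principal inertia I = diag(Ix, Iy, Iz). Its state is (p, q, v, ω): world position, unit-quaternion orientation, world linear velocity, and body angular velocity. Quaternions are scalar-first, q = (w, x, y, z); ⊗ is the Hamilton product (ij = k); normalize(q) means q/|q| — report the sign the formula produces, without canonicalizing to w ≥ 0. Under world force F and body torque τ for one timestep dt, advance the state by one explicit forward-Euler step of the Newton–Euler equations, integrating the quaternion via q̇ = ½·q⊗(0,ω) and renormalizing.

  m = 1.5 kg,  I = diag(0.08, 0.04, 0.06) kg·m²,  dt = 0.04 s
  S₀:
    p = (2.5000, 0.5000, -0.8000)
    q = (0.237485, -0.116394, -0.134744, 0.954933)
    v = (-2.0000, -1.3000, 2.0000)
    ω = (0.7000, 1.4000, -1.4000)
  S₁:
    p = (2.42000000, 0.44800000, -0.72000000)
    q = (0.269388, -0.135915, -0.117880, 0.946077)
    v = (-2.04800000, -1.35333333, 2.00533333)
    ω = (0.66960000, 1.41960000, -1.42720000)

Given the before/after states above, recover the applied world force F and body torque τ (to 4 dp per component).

rate change Δω = (-0.03040000, 0.01960000, -0.02720000)
ω₀×(Iω₀) = (-0.0392, -0.0196, -0.0392)
applied torque τ = (-0.1000, 0.0000, -0.0800)
velocity change Δv = (-0.04800000, -0.05333333, 0.00533333)
F = m·Δv/dt = (-1.8000, -2.0000, 0.2000)

F = (-1.8000, -2.0000, 0.2000)
τ = (-0.1000, 0.0000, -0.0800)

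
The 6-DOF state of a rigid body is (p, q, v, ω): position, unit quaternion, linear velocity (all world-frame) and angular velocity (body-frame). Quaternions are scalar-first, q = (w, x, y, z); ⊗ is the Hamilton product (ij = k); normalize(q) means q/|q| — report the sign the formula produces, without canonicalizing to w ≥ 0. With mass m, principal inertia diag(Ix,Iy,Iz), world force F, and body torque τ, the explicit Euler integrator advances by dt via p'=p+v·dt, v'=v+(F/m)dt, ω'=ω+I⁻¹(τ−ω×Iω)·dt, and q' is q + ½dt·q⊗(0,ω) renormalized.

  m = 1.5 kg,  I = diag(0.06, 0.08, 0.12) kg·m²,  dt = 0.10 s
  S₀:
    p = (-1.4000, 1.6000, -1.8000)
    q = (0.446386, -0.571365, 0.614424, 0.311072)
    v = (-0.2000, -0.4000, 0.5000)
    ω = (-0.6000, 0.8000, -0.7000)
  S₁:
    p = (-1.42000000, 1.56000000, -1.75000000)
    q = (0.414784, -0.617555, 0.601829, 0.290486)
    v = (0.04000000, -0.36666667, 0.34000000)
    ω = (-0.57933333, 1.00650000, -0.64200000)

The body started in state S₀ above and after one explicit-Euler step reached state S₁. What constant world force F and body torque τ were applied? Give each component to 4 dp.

F = (3.6000, 0.5000, -2.4000)
τ = (-0.0100, 0.1400, 0.0600)

Δω = ω₁−ω₀ = (0.02066667, 0.20650000, 0.05800000)
I·α + gyro = (-0.0100, 0.1400, 0.0600)
v₁ − v₀ = (0.24000000, 0.03333333, -0.16000000)
F = m·Δv/dt = (3.6000, 0.5000, -2.4000)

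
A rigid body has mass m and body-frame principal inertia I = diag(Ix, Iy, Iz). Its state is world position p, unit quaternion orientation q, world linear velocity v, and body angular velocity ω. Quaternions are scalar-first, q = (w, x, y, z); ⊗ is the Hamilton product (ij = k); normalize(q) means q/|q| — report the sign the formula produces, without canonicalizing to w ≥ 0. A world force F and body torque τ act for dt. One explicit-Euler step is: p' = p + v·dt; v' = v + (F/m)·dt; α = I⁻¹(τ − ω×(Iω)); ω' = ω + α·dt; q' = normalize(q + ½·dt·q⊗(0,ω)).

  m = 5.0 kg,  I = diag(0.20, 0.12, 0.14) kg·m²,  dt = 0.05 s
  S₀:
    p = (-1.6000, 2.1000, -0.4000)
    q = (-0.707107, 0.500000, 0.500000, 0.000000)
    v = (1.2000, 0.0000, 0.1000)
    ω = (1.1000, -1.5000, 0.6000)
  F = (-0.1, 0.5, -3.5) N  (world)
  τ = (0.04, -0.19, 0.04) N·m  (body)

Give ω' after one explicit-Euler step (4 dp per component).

ω' = (1.1145, -1.5957, 0.5671)

gyro term ω×Iω = (-0.0180, 0.0396, 0.1320)
α = I⁻¹(τ − ω×Iω) = (0.2900, -1.9133, -0.6571)
new body rate ω' = (1.1145, -1.5957, 0.5671)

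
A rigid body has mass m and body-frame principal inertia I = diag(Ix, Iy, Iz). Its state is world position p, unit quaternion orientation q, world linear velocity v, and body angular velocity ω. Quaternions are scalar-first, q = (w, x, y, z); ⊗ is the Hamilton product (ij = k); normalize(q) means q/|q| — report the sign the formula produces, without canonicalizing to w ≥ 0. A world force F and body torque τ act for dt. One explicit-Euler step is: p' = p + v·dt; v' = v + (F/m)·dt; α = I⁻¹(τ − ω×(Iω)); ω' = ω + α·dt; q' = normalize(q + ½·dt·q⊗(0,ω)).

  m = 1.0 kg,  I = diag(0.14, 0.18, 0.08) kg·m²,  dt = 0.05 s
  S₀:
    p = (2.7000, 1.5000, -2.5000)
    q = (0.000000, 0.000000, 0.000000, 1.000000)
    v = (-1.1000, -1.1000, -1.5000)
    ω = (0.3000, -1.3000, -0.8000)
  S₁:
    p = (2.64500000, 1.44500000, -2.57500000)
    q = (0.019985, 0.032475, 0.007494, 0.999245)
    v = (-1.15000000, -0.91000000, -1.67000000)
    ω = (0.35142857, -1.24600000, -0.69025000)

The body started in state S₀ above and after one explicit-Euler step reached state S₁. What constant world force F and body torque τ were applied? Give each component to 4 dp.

F = (-1.0000, 3.8000, -3.4000)
τ = (0.0400, 0.1800, 0.1600)

Δv = v₁−v₀ = (-0.05000000, 0.19000000, -0.17000000)
m·(v₁−v₀)/dt = (-1.0000, 3.8000, -3.4000)
ω₁ − ω₀ = (0.05142857, 0.05400000, 0.10975000)
τ = I·(Δω/dt) + ω₀×(Iω₀) = (0.0400, 0.1800, 0.1600)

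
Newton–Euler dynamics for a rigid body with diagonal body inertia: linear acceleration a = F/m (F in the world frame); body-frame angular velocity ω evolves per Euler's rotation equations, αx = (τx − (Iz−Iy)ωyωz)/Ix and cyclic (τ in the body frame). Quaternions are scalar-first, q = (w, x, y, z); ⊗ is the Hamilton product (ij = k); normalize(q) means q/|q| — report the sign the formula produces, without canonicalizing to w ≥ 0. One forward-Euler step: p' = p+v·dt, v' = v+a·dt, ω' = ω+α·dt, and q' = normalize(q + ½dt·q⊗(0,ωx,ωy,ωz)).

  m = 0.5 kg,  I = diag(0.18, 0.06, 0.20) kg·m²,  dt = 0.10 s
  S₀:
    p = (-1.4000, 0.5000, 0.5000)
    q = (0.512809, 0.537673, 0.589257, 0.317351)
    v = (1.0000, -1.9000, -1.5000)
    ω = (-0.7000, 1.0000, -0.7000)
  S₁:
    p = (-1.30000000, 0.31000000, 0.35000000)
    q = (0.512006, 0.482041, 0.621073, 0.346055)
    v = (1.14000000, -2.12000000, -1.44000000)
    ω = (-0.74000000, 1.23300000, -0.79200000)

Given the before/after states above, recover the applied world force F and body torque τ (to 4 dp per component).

F = (0.7000, -1.1000, 0.3000)
τ = (-0.1700, 0.1300, -0.1000)

v₁ − v₀ = (0.14000000, -0.22000000, 0.06000000)
F = m·Δv/dt = (0.7000, -1.1000, 0.3000)
rate change Δω = (-0.04000000, 0.23300000, -0.09200000)
τ = I·(Δω/dt) + ω₀×(Iω₀) = (-0.1700, 0.1300, -0.1000)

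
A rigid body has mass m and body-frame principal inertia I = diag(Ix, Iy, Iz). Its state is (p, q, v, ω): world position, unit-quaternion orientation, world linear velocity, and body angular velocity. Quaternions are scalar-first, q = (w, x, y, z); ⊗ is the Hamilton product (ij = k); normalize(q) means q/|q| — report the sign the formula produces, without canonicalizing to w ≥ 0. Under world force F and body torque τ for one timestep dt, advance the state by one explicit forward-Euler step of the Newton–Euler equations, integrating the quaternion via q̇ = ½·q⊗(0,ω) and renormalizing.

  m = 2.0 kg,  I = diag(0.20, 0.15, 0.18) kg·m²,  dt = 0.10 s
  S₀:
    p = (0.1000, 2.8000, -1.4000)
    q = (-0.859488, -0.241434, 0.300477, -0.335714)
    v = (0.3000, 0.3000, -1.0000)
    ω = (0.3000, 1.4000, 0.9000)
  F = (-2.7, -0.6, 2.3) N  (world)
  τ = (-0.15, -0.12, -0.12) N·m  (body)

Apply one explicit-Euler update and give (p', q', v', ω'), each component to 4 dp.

gyro term ω×Iω = (0.0378, 0.0054, -0.0210)
angular accel α = (-0.9390, -0.8360, -0.5500)
ω' = ω + α·dt = (0.2061, 1.3164, 0.8450)
q⊗(0,ω) = (-0.0460950, 0.4825825, -1.0867068, -1.2016899)
updated quaternion q' = (-0.8587, -0.2165, 0.2453, -0.3944)
linear accel F/m = (-1.3500, -0.3000, 1.1500)
new position p' = (0.1300, 2.8300, -1.5000)
v + (F/m)dt = (0.1650, 0.2700, -0.8850)

p' = (0.1300, 2.8300, -1.5000)
q' = (-0.8587, -0.2165, 0.2453, -0.3944)
v' = (0.1650, 0.2700, -0.8850)
ω' = (0.2061, 1.3164, 0.8450)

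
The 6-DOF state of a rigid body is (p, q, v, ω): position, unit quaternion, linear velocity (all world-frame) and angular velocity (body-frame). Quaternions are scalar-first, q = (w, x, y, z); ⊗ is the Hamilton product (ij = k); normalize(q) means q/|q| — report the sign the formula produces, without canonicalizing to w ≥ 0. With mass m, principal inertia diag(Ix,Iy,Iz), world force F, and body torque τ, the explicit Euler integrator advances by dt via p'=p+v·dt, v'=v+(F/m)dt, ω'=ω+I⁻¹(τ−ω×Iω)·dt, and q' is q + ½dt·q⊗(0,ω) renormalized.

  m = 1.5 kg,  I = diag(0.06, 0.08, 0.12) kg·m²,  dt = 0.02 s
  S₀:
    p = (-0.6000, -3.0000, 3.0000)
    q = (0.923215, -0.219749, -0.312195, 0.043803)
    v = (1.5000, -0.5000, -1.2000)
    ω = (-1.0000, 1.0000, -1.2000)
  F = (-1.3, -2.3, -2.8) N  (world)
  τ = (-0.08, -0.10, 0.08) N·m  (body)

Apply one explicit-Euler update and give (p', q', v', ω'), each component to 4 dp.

p' = (-0.5700, -3.0100, 2.9760)
q' = (0.9245, -0.2256, -0.3060, 0.0274)
v' = (1.4827, -0.5307, -1.2373)
ω' = (-1.0107, 0.9930, -1.1833)

gyro term ω×Iω = (-0.0480, -0.0720, -0.0200)
angular accel α = (-0.5333, -0.3500, 0.8333)
ω + α·dt = (-1.0107, 0.9930, -1.1833)
Hamilton product q⊗(0,ω) = (0.1450096, -0.5923840, 0.6157132, -1.6398020)
updated quaternion q' = (0.9245, -0.2256, -0.3060, 0.0274)
a = (-0.8667, -1.5333, -1.8667)
p' = p + v·dt = (-0.5700, -3.0100, 2.9760)
v + (F/m)dt = (1.4827, -0.5307, -1.2373)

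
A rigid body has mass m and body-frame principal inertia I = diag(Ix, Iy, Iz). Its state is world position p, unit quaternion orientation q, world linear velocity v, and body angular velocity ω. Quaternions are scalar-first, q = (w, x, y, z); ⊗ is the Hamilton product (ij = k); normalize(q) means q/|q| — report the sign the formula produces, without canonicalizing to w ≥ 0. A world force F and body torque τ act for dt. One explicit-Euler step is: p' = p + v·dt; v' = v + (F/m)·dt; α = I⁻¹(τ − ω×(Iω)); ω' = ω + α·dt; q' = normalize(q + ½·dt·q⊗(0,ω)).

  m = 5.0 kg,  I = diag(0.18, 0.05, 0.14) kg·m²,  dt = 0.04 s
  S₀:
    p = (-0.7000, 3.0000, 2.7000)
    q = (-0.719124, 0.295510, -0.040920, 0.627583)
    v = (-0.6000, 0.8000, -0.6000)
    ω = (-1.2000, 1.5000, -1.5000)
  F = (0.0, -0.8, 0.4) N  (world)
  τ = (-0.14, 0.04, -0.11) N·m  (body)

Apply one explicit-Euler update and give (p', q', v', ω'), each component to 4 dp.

p' = (-0.7240, 3.0320, 2.6760)
q' = (-0.6912, 0.2948, -0.0686, 0.6563)
v' = (-0.6000, 0.7936, -0.5968)
ω' = (-1.1861, 1.4744, -1.5983)

new position p' = (-0.7240, 3.0320, 2.6760)
v' = v + a·dt = (-0.6000, 0.7936, -0.5968)
gyro term ω×Iω = (-0.2025, 0.0720, 0.2340)
angular accel α = (0.3472, -0.6400, -2.4571)
new body rate ω' = (-1.1861, 1.4744, -1.5983)
2q̇ = q⊗(0,ω) = (1.3573665, -0.0170457, -1.3885206, 1.4728470)
q' = normalize(q + ½dt·q⊗(0,ω)) = (-0.6912, 0.2948, -0.0686, 0.6563)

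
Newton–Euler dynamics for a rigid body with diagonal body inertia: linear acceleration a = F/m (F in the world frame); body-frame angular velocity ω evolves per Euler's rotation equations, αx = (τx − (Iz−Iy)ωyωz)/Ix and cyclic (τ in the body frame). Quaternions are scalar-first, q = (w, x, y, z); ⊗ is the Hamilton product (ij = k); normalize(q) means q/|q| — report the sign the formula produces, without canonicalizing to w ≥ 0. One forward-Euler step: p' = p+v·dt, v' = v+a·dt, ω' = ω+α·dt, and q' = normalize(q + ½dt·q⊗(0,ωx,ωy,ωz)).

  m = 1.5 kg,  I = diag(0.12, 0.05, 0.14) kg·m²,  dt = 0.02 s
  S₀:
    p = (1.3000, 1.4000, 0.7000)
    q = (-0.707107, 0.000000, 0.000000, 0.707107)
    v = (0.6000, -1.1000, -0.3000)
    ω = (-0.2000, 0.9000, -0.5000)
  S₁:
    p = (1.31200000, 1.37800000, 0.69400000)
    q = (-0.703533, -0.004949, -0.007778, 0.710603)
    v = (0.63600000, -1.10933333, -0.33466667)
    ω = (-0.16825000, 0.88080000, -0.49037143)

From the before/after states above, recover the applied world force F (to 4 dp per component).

F = (2.7000, -0.7000, -2.6000)

v₁ − v₀ = (0.03600000, -0.00933333, -0.03466667)
F = m·Δv/dt = (2.7000, -0.7000, -2.6000)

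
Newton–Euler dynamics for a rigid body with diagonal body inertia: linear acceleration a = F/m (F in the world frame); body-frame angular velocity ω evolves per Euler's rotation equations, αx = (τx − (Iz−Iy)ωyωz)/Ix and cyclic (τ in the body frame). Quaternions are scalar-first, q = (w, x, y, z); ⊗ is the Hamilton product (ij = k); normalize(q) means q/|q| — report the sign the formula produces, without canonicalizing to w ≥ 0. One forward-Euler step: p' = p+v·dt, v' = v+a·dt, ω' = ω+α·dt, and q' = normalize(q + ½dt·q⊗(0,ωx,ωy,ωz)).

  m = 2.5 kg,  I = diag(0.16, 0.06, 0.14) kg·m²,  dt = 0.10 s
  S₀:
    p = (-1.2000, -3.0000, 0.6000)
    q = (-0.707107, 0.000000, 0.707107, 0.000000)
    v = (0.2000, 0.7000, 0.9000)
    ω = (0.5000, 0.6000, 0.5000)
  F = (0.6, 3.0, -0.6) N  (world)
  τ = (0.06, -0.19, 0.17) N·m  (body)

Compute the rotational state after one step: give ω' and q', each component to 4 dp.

α = I⁻¹(τ − ω×Iω) = (0.2250, -3.2500, 1.4286)
ω' = ω + α·dt = (0.5225, 0.2750, 0.6429)
q⊗(0,ω) = (-0.4242642, 0.0000000, -0.4242642, -0.7071070)
updated quaternion q' = (-0.7275, 0.0000, 0.6852, -0.0353)

ω' = (0.5225, 0.2750, 0.6429)
q' = (-0.7275, 0.0000, 0.6852, -0.0353)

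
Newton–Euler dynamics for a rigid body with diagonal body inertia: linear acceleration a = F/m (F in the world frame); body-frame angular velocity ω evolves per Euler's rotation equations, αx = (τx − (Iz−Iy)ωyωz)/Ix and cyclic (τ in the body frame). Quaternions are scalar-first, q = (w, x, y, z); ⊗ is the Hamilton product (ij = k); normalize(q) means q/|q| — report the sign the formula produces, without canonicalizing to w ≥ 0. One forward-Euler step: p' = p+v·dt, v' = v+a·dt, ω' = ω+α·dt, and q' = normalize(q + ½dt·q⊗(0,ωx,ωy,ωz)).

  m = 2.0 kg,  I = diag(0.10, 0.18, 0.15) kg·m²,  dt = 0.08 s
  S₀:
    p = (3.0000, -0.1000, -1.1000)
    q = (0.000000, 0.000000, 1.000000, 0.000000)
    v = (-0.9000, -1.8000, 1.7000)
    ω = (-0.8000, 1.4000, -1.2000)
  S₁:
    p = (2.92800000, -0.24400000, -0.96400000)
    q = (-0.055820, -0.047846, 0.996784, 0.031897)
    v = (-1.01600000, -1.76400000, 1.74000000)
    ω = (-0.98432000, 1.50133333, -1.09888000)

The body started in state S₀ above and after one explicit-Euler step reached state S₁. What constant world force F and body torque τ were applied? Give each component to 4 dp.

F = (-2.9000, 0.9000, 1.0000)
τ = (-0.1800, 0.1800, 0.1000)

Δv = v₁−v₀ = (-0.11600000, 0.03600000, 0.04000000)
applied force F = (-2.9000, 0.9000, 1.0000)
ω₁ − ω₀ = (-0.18432000, 0.10133333, 0.10112000)
applied torque τ = (-0.1800, 0.1800, 0.1000)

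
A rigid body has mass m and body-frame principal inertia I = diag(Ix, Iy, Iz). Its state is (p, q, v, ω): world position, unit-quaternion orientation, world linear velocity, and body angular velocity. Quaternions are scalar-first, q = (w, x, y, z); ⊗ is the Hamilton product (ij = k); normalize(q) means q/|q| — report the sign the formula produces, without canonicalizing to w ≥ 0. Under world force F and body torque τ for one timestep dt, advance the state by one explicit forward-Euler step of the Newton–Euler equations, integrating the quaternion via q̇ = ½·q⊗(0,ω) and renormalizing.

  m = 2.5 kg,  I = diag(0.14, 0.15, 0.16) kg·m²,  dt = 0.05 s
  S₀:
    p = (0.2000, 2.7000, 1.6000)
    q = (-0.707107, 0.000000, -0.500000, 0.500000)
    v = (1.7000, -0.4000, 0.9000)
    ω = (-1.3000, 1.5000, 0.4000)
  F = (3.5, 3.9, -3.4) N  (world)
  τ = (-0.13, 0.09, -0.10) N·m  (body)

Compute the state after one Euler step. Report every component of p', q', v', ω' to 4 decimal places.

p' = (0.2850, 2.6800, 1.6450)
q' = (-0.6925, -0.0008, -0.5421, 0.4761)
v' = (1.7700, -0.3220, 0.8320)
ω' = (-1.3486, 1.5265, 0.3748)

p' = p + v·dt = (0.2850, 2.6800, 1.6450)
v + (F/m)dt = (1.7700, -0.3220, 0.8320)
ω×(Iω) gyroscopic = (0.0060, 0.0104, -0.0195)
angular accel α = (-0.9714, 0.5307, -0.5031)
ω' = ω + α·dt = (-1.3486, 1.5265, 0.3748)
Hamilton product q⊗(0,ω) = (0.5500000, -0.0307609, -1.7106605, -0.9328428)
q' = normalize(q + ½dt·q⊗(0,ω)) = (-0.6925, -0.0008, -0.5421, 0.4761)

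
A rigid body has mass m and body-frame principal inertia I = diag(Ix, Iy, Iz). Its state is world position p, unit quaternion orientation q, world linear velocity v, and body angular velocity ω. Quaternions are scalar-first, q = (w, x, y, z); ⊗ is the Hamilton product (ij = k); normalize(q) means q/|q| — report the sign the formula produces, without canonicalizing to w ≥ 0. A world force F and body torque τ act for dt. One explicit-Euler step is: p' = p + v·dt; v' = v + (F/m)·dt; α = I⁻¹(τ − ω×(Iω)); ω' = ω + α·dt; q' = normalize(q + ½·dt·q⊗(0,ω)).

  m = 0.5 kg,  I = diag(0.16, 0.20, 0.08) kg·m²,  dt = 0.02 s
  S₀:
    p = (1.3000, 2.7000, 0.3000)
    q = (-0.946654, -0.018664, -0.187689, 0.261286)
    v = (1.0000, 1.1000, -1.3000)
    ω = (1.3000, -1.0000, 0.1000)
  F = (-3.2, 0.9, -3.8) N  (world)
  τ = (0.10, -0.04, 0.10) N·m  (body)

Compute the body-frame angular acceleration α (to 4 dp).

α = (0.5500, -0.2520, 1.9000)

precession coupling ω×(Iω) = (0.0120, 0.0104, -0.0520)
(τ − ω×Iω)/I = (0.5500, -0.2520, 1.9000)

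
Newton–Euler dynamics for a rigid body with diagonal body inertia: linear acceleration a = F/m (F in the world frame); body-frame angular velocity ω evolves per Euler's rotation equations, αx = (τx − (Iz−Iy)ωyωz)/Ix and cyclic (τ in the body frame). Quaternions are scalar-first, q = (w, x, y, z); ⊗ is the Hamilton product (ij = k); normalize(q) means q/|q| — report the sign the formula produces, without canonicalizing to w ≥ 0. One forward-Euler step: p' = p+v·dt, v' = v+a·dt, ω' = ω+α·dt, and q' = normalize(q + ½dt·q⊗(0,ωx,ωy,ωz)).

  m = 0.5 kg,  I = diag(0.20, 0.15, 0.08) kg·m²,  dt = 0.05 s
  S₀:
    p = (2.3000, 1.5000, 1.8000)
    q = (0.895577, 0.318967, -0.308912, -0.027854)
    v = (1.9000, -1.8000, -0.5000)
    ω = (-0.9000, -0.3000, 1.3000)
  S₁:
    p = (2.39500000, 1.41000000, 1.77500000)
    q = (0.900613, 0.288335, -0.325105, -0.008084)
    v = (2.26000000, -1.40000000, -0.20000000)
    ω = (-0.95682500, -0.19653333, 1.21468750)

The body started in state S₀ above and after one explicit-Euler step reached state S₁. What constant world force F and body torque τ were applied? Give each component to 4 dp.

F = (3.6000, 4.0000, 3.0000)
τ = (-0.2000, 0.1700, -0.1500)

v₁ − v₀ = (0.36000000, 0.40000000, 0.30000000)
applied force F = (3.6000, 4.0000, 3.0000)
Δω = ω₁−ω₀ = (-0.05682500, 0.10346667, -0.08531250)
ω₀×(Iω₀) = (0.0273, -0.1404, -0.0135)
applied torque τ = (-0.2000, 0.1700, -0.1500)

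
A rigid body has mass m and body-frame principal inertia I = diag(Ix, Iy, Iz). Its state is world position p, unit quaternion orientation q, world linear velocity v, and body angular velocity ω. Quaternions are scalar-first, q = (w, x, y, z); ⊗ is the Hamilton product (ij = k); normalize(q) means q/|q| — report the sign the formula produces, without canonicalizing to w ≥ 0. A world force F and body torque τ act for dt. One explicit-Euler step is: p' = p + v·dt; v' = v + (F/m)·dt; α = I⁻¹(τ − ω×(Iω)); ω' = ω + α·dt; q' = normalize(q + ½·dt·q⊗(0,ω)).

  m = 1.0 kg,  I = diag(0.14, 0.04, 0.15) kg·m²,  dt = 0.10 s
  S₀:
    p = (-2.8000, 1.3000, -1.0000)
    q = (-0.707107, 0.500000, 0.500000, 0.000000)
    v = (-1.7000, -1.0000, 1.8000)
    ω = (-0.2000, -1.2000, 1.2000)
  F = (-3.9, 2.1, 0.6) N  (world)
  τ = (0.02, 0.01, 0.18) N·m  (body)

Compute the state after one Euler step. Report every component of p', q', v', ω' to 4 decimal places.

p' = (-2.9700, 1.2000, -0.8200)
q' = (-0.6697, 0.5351, 0.5106, -0.0672)
v' = (-2.0900, -0.7900, 1.8600)
ω' = (-0.0726, -1.1810, 1.3360)

(τ − ω×Iω)/I = (1.2743, 0.1900, 1.3600)
ω' = ω + α·dt = (-0.0726, -1.1810, 1.3360)
q⊗(0,ω) = (0.7000000, 0.7414214, 0.2485284, -1.3485284)
q' = normalize(q + ½dt·q⊗(0,ω)) = (-0.6697, 0.5351, 0.5106, -0.0672)
p' = p + v·dt = (-2.9700, 1.2000, -0.8200)
v' = v + a·dt = (-2.0900, -0.7900, 1.8600)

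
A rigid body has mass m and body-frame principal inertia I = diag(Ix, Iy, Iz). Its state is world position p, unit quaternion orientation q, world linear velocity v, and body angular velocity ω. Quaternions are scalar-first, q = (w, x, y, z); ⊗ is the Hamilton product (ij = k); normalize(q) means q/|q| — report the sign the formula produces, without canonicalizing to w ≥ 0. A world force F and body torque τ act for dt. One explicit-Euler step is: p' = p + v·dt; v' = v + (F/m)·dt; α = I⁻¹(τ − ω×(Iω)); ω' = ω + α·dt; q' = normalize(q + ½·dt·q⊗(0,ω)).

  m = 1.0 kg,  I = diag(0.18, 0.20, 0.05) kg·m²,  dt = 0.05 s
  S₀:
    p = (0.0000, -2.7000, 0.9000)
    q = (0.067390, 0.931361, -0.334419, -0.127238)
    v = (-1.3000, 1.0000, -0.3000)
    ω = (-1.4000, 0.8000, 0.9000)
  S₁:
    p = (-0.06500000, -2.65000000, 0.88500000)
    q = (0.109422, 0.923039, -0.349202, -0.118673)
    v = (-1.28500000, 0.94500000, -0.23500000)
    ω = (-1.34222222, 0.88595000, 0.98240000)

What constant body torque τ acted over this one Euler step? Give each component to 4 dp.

Δω = ω₁−ω₀ = (0.05777778, 0.08595000, 0.08240000)
precession coupling = (-0.1080, -0.1638, -0.0224)
applied torque τ = (0.1000, 0.1800, 0.0600)

τ = (0.1000, 0.1800, 0.0600)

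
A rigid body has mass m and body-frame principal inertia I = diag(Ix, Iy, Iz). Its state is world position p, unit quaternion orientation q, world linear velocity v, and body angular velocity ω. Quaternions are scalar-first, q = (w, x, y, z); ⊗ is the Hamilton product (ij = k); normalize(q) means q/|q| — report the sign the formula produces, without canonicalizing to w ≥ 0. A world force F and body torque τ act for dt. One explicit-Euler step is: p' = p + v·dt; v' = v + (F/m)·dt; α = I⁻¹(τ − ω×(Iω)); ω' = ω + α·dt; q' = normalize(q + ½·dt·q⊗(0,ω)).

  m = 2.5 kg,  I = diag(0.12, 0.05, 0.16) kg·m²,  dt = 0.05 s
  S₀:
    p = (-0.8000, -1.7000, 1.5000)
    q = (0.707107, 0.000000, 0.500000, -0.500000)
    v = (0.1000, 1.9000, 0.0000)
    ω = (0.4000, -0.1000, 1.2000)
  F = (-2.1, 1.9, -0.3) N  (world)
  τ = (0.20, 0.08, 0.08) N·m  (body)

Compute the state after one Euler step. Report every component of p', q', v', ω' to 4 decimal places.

p' = (-0.7950, -1.6050, 1.5000)
q' = (0.7230, 0.0208, 0.4930, -0.4835)
v' = (0.0580, 1.9380, -0.0060)
ω' = (0.4888, -0.0008, 1.2241)

angular accel α = (1.7767, 1.9840, 0.4825)
new body rate ω' = (0.4888, -0.0008, 1.2241)
2q̇ = q⊗(0,ω) = (0.6500000, 0.8328428, -0.2707107, 0.6485284)
q' = normalize(q + ½dt·q⊗(0,ω)) = (0.7230, 0.0208, 0.4930, -0.4835)
a = F/m = (-0.8400, 0.7600, -0.1200)
p' = p + v·dt = (-0.7950, -1.6050, 1.5000)
v + (F/m)dt = (0.0580, 1.9380, -0.0060)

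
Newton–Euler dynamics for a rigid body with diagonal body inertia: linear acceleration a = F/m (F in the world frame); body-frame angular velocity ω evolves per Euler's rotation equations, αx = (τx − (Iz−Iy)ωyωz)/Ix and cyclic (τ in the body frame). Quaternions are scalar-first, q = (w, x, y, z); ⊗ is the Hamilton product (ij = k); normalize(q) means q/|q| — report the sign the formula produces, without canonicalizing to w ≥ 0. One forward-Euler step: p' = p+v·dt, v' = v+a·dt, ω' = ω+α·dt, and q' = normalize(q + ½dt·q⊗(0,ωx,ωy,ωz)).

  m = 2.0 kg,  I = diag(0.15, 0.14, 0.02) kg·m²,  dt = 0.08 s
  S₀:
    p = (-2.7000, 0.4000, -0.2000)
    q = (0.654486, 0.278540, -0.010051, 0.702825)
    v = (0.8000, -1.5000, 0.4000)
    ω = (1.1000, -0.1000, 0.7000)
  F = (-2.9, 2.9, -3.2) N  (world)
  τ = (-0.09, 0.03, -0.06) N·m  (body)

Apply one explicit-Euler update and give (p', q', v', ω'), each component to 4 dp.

p + v·dt = (-2.6360, 0.2800, -0.1680)
v + (F/m)dt = (0.6840, -1.3840, 0.2720)
gyro term ω×Iω = (0.0084, 0.1001, 0.0011)
α = I⁻¹(τ − ω×Iω) = (-0.6560, -0.5007, -3.0550)
new body rate ω' = (1.0475, -0.1401, 0.4556)
2q̇ = q⊗(0,ω) = (-0.7993766, 0.7831814, 0.5126809, 0.4413423)
q + ½dt·q⊗(0,ω), renormalized = (0.6217, 0.3094, 0.0104, 0.7195)

p' = (-2.6360, 0.2800, -0.1680)
q' = (0.6217, 0.3094, 0.0104, 0.7195)
v' = (0.6840, -1.3840, 0.2720)
ω' = (1.0475, -0.1401, 0.4556)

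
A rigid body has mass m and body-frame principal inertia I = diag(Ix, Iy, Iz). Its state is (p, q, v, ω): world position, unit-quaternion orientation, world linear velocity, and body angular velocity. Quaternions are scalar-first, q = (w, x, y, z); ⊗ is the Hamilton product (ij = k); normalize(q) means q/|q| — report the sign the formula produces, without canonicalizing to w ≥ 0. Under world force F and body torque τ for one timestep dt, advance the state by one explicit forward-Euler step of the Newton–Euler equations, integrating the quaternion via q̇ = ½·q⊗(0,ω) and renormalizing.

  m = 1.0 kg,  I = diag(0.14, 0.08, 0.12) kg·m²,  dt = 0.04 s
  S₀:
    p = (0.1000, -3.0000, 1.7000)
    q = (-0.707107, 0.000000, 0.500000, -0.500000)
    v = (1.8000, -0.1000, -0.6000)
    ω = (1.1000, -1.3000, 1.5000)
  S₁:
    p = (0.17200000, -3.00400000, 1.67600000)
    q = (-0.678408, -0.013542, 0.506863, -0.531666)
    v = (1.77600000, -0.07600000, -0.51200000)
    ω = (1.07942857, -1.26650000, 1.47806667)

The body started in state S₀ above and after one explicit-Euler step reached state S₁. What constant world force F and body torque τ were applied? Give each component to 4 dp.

F = (-0.6000, 0.6000, 2.2000)
τ = (-0.1500, 0.1000, 0.0200)

velocity change Δv = (-0.02400000, 0.02400000, 0.08800000)
F = m·Δv/dt = (-0.6000, 0.6000, 2.2000)
Δω = ω₁−ω₀ = (-0.02057143, 0.03350000, -0.02193333)
I·α + gyro = (-0.1500, 0.1000, 0.0200)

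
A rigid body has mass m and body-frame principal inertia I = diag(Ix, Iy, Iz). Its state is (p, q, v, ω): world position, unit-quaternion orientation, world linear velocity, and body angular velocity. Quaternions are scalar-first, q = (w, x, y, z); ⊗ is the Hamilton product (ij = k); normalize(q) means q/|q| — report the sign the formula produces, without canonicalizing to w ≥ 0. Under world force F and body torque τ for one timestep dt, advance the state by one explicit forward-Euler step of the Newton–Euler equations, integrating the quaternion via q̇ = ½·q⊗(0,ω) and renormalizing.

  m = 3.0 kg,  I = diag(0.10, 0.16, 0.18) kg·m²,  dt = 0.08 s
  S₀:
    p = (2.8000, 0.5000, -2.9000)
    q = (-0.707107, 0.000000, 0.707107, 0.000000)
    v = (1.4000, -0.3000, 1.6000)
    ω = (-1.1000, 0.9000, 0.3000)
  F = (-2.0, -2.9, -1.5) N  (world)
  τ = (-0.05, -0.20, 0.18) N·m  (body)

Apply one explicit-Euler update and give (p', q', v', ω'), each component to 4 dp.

p' = (2.9120, 0.4760, -2.7720)
q' = (-0.7313, 0.0395, 0.6805, 0.0226)
v' = (1.3467, -0.3773, 1.5600)
ω' = (-1.1443, 0.7868, 0.4064)

angular accel α = (-0.5540, -1.4150, 1.3300)
new body rate ω' = (-1.1443, 0.7868, 0.4064)
q⊗(0,ω) = (-0.6363963, 0.9899498, -0.6363963, 0.5656856)
q' = normalize(q + ½dt·q⊗(0,ω)) = (-0.7313, 0.0395, 0.6805, 0.0226)
p' = p + v·dt = (2.9120, 0.4760, -2.7720)
v' = v + a·dt = (1.3467, -0.3773, 1.5600)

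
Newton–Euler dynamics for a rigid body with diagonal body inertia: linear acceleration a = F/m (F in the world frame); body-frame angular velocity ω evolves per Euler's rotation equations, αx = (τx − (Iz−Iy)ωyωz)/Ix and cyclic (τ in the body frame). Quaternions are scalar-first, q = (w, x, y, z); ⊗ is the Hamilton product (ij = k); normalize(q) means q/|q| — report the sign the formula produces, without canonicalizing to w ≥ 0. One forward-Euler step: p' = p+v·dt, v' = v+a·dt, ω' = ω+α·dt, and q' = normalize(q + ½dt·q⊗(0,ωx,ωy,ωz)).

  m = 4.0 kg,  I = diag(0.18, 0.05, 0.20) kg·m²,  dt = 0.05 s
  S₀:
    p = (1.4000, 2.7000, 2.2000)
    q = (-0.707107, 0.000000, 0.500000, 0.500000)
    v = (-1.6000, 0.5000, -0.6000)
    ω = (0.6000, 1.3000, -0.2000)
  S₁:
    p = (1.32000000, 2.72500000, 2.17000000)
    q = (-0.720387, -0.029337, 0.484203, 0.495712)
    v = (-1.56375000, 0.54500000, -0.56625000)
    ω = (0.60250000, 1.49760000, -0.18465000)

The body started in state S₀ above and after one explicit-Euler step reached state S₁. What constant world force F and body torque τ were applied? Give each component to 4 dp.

F = (2.9000, 3.6000, 2.7000)
τ = (-0.0300, 0.2000, -0.0400)

Δω = ω₁−ω₀ = (0.00250000, 0.19760000, 0.01535000)
I·α + gyro = (-0.0300, 0.2000, -0.0400)
Δv = v₁−v₀ = (0.03625000, 0.04500000, 0.03375000)
F = m·Δv/dt = (2.9000, 3.6000, 2.7000)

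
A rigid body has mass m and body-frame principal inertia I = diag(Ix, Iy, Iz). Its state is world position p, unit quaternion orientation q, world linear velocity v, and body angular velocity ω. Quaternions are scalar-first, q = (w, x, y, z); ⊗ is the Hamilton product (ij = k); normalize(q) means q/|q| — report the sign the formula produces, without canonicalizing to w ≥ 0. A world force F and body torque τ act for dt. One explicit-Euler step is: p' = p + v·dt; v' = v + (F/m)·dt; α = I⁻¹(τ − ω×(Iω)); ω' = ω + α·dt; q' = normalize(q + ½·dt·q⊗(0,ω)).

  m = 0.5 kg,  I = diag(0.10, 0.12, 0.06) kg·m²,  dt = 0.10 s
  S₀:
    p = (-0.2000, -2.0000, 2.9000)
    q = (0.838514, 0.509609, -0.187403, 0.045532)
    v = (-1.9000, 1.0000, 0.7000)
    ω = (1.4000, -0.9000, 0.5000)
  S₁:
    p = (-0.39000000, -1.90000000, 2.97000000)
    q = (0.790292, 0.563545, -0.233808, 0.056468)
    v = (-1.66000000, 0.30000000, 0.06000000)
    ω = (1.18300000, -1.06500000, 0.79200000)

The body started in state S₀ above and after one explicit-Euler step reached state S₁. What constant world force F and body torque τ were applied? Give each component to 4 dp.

Δv = v₁−v₀ = (0.24000000, -0.70000000, -0.64000000)
m·(v₁−v₀)/dt = (1.2000, -3.5000, -3.2000)
ω₁ − ω₀ = (-0.21700000, -0.16500000, 0.29200000)
τ = I·(Δω/dt) + ω₀×(Iω₀) = (-0.1900, -0.1700, 0.1500)

F = (1.2000, -3.5000, -3.2000)
τ = (-0.1900, -0.1700, 0.1500)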